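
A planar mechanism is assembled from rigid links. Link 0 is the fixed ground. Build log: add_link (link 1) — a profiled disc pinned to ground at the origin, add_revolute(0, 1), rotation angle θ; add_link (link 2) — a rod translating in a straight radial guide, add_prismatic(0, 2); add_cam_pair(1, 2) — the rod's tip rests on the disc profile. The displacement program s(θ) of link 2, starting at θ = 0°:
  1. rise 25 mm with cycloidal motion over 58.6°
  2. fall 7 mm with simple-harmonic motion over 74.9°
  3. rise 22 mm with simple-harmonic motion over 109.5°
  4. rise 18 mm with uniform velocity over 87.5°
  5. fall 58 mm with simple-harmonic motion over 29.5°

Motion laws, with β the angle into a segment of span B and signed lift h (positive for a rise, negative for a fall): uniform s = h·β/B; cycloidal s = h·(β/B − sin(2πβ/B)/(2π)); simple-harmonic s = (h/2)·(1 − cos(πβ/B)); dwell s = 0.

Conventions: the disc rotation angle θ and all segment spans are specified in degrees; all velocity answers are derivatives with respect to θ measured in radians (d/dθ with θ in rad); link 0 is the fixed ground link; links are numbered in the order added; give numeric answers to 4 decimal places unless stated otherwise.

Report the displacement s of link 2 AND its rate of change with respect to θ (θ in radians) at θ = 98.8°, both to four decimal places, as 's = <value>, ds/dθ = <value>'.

seg 1 [0°–58.6°] cycloidal, h=25: full span → s += 25 → s = 25.0000
seg 2 [58.6°–133.5°] simple-harmonic, h=-7: θ=98.8° here. β=40.2, B=74.9. -7/2·(1 − cos(π·0.5367)) = -3.9028 → s = 21.0972
velocity in seg [58.6°–133.5°] (simple-harmonic), θ in radians: β = 40.2° = 0.7016 rad, B = 74.9° = 1.3073 rad; ds/dθ = (πh/(2B)) sin(πβ/B) = (π·(-7)/(2·1.3073)) sin(π·0.5367) = -8.355323 mm/rad

s = 21.0972, ds/dθ = -8.3553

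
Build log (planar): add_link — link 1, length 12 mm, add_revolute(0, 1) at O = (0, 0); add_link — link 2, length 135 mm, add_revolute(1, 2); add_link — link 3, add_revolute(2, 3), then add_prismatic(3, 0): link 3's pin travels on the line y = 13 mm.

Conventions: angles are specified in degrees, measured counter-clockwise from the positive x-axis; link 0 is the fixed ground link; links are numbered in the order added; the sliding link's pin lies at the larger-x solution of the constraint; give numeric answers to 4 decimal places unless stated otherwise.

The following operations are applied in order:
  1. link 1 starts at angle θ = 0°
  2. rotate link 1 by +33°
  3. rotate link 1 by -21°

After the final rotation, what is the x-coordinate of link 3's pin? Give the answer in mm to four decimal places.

geometry: r = 12 mm, L = 135 mm, e = 13 mm; θ starts at 0°
rotate link 1 by +33°: θ ← 0° +33° = 33°
rotate link 1 by -21°: θ ← 33° -21° = 12°
crank pin P = (r cos θ, r sin θ) = (11.737771, 2.494940)
h = r sin θ − e = 2.494940 − 13 = -10.505060
x = r cos θ + √(L² − h²) = 11.737771 + 134.590652 = 146.328424

146.3284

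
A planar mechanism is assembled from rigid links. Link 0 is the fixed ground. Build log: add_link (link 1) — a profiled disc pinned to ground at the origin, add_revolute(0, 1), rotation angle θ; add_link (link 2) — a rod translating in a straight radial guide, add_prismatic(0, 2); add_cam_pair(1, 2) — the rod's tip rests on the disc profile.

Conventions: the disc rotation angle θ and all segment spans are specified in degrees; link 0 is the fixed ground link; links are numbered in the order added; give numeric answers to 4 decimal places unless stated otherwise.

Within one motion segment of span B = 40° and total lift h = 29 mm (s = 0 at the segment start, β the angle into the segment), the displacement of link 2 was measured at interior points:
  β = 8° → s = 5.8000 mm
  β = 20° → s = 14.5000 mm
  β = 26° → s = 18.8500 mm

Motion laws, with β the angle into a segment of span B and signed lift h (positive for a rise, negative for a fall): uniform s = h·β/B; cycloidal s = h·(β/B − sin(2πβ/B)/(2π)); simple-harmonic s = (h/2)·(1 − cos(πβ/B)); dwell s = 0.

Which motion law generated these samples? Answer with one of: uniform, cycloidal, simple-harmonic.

candidates at β/B = r: uniform s = h·r (linear in β); cycloidal s = h·(r − sin(2πr)/(2π)); simple-harmonic s = (h/2)(1 − cos(πr))
β=8°: printed 5.8000 | uniform 5.8000, cycloidal 1.4104, simple-harmonic 2.7693
β=20°: printed 14.5000 | uniform 14.5000, cycloidal 14.5000, simple-harmonic 14.5000
β=26°: printed 18.8500 | uniform 18.8500, cycloidal 22.5840, simple-harmonic 21.0829
only one law matches every sample → uniform

uniform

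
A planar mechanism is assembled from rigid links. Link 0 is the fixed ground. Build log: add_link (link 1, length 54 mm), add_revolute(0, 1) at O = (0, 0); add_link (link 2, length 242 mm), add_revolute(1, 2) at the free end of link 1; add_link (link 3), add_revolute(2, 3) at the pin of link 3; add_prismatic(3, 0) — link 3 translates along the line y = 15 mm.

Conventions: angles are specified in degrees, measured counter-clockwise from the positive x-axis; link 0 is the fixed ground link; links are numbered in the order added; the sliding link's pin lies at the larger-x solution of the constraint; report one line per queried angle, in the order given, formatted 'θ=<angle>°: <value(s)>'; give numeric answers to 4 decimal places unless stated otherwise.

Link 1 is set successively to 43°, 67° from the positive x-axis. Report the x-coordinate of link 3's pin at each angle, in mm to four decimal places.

geometry: r = 54 mm, L = 242 mm, e = 15 mm
θ=43°: crank pin P = (r cos θ, r sin θ) = (39.493100, 36.827911)
θ=43°: h = r sin θ − e = 36.827911 − 15 = 21.827911
θ=43°: x = r cos θ + √(L² − h²) = 39.493100 + 241.013573 = 280.506673
θ=67°: crank pin P = (r cos θ, r sin θ) = (21.099481, 49.707262)
θ=67°: h = r sin θ − e = 49.707262 − 15 = 34.707262
θ=67°: x = r cos θ + √(L² − h²) = 21.099481 + 239.498238 = 260.597719

θ=43°: 280.5067
θ=67°: 260.5977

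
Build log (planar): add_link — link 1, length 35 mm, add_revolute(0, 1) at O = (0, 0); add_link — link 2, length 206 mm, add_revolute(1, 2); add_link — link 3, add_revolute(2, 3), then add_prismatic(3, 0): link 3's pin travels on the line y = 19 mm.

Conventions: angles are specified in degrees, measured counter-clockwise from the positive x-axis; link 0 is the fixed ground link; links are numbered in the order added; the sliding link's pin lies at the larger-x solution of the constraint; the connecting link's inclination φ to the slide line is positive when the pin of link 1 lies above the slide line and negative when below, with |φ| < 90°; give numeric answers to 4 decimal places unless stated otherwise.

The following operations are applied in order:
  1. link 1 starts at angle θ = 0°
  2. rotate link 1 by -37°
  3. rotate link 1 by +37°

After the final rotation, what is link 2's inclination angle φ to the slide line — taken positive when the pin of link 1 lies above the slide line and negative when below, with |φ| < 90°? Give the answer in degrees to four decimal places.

geometry: r = 35 mm, L = 206 mm, e = 19 mm; θ starts at 0°
rotate link 1 by -37°: θ ← 0° -37° = -37°
rotate link 1 by +37°: θ ← -37° +37° = 0°
h = r sin θ − e = 0.000000 − 19 = -19.000000
sin φ = h / L = -19.000000 / 206 = -0.09223301
φ = arcsin(-0.09223301) = -5.292084°

-5.2921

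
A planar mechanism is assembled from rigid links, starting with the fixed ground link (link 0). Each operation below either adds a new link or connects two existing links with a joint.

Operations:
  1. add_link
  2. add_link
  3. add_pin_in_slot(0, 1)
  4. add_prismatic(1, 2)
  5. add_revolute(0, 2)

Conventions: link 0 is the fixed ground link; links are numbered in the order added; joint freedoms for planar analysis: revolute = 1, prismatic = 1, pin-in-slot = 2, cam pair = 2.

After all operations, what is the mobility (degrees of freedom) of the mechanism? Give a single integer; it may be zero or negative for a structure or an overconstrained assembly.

ground; <1,0,0>
#1 <2,0,0>
#2 <3,0,0>
PS:0↔1 J2 <3,0,1>
P:1↔2 J1 <3,1,1>
R:0↔2 J1 <3,2,1>
3×2 − 2×2 − 1×1 = 1

M = 1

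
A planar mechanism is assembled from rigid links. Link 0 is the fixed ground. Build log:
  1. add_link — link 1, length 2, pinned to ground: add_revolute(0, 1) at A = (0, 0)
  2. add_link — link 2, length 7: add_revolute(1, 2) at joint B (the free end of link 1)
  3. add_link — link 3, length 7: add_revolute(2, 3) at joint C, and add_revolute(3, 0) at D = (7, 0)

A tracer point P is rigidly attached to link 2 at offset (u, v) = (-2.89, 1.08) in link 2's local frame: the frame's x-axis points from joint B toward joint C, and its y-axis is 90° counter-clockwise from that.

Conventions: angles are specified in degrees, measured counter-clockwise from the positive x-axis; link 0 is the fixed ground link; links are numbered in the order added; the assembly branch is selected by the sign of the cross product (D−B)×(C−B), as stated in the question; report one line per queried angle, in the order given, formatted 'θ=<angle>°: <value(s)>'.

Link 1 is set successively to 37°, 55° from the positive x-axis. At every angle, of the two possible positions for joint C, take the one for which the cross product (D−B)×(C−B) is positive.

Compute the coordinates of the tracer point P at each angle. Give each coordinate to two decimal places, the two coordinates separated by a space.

A=(0,0), D=(7.00,0)
θ=37°: B = A + 2.00·(cos37°, sin37°) = (1.5973, 1.2036)
θ=37°: |BD| = 5.5352
θ=37°: circle(B,7.00) ∩ circle(D,7.00): a=2.7676, h=6.4297
θ=37°:   candidates: C₊=(5.6968,6.8776) cross=35.589; C₋=(2.9005,-5.6740) cross=-35.589
θ=37°:   branch + wants cross > 0 → take C=(5.6968,6.8776) (cross=35.589)
θ=37°: ex = (C−B)/|BC| = (0.5856,0.8106); ey = (-0.8106,0.5856)
θ=37°: P = B + -2.89·ex + 1.08·ey = (-0.9707,-0.5064)
θ=55°: B = A + 2.00·(cos55°, sin55°) = (1.1472, 1.6383)
θ=55°: |BD| = 6.0778
θ=55°: circle(B,7.00) ∩ circle(D,7.00): a=3.0389, h=6.3060
θ=55°:   candidates: C₊=(5.7734,6.8917) cross=38.326; C₋=(2.3738,-5.2534) cross=-38.326
θ=55°:   branch + wants cross > 0 → take C=(5.7734,6.8917) (cross=38.326)
θ=55°: ex = (C−B)/|BC| = (0.6609,0.7505); ey = (-0.7505,0.6609)
θ=55°: P = B + -2.89·ex + 1.08·ey = (-1.5733,0.1832)

θ=37°: -0.97 -0.51
θ=55°: -1.57 0.18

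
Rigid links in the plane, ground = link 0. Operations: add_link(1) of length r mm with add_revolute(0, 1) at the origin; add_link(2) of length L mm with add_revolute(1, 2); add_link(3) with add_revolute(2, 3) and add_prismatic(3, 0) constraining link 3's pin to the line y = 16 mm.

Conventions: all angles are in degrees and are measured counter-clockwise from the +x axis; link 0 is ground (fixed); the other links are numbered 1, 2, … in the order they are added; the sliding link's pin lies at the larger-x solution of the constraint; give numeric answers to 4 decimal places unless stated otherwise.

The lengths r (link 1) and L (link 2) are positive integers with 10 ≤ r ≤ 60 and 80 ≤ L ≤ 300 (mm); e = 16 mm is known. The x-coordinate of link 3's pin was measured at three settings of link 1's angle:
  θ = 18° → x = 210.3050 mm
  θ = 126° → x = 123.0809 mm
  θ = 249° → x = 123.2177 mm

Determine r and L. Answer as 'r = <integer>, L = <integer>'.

constraint per measurement: (x − r cos θ)² + (r sin θ − e)² = L²
subtracting the θ₁ and θ₂ equations cancels the r² and L² terms:
r = (x₁² − x₂²) / (2[(x₁cos θ₁ + e sin θ₁) − (x₂cos θ₂ + e sin θ₂)]) = 55.0000 → r = 55
L² = (x₁ − r cos θ₁)² + (r sin θ₁ − e)² = 24964.0096 → L = 158.0000 → L = 158
check at θ₃=249°: x = 123.2177 (printed 123.2177) ✓

r = 55, L = 158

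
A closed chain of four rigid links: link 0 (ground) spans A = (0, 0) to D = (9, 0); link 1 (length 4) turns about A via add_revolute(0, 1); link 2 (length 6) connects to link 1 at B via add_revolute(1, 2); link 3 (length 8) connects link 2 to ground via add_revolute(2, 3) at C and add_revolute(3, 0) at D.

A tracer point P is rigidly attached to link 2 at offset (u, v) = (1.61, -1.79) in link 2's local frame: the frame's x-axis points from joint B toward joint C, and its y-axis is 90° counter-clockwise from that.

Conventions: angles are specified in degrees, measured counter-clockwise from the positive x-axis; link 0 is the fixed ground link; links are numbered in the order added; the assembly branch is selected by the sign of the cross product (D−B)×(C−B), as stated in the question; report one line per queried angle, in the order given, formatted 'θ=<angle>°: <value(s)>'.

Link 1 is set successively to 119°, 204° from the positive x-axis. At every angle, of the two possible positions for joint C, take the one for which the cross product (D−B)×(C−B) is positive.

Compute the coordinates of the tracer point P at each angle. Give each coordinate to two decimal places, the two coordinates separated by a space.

A=(0,0), D=(9.00,0)
θ=119°: B = A + 4.00·(cos119°, sin119°) = (-1.9392, 3.4985)
θ=119°: |BD| = 11.4850
θ=119°: circle(B,6.00) ∩ circle(D,8.00): a=4.5235, h=3.9418
θ=119°:   candidates: C₊=(3.5700,5.8750) cross=45.271; C₋=(1.1686,-1.6339) cross=-45.271
θ=119°:   branch + wants cross > 0 → take C=(3.5700,5.8750) (cross=45.271)
θ=119°: ex = (C−B)/|BC| = (0.9182,0.3961); ey = (-0.3961,0.9182)
θ=119°: P = B + 1.61·ex + -1.79·ey = (0.2481,2.4926)
θ=204°: B = A + 4.00·(cos204°, sin204°) = (-3.6542, -1.6269)
θ=204°: |BD| = 12.7583
θ=204°: circle(B,6.00) ∩ circle(D,8.00): a=5.2818, h=2.8464
θ=204°:   candidates: C₊=(1.2216,1.8698) cross=36.316; C₋=(1.9475,-3.7766) cross=-36.316
θ=204°:   branch + wants cross > 0 → take C=(1.2216,1.8698) (cross=36.316)
θ=204°: ex = (C−B)/|BC| = (0.8126,0.5828); ey = (-0.5828,0.8126)
θ=204°: P = B + 1.61·ex + -1.79·ey = (-1.3027,-2.1433)

θ=119°: 0.25 2.49
θ=204°: -1.30 -2.14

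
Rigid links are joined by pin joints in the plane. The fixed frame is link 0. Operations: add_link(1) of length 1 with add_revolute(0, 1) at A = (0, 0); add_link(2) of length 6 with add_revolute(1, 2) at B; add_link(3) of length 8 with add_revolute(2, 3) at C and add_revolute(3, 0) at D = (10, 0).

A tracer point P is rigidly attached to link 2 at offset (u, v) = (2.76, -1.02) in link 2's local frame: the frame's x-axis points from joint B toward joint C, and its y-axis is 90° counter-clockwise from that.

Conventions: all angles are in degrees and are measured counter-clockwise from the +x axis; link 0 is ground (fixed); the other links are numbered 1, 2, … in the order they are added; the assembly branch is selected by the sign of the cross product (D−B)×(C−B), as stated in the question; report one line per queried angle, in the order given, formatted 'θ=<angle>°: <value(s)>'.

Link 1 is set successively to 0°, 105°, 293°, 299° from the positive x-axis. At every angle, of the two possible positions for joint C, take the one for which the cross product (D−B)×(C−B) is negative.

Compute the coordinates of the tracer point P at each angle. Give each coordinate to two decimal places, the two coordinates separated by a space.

A=(0,0), D=(10.00,0)
θ=0°: B = A + 1.00·(cos0°, sin0°) = (1.0000, 0.0000)
θ=0°: |BD| = 9.0000
θ=0°: circle(B,6.00) ∩ circle(D,8.00): a=2.9444, h=5.2278
θ=0°:   candidates: C₊=(3.9444,5.2278) cross=47.051; C₋=(3.9444,-5.2278) cross=-47.051
θ=0°:   branch - wants cross < 0 → take C=(3.9444,-5.2278) (cross=-47.051)
θ=0°: ex = (C−B)/|BC| = (0.4907,-0.8713); ey = (0.8713,0.4907)
θ=0°: P = B + 2.76·ex + -1.02·ey = (1.4657,-2.9054)
θ=105°: B = A + 1.00·(cos105°, sin105°) = (-0.2588, 0.9659)
θ=105°: |BD| = 10.3042
θ=105°: circle(B,6.00) ∩ circle(D,8.00): a=3.7934, h=4.6486
θ=105°:   candidates: C₊=(3.9537,5.2385) cross=47.901; C₋=(3.0821,-4.0179) cross=-47.901
θ=105°:   branch - wants cross < 0 → take C=(3.0821,-4.0179) (cross=-47.901)
θ=105°: ex = (C−B)/|BC| = (0.5568,-0.8306); ey = (0.8306,0.5568)
θ=105°: P = B + 2.76·ex + -1.02·ey = (0.4308,-1.8946)
θ=293°: B = A + 1.00·(cos293°, sin293°) = (0.3907, -0.9205)
θ=293°: |BD| = 9.6533
θ=293°: circle(B,6.00) ∩ circle(D,8.00): a=3.3763, h=4.9599
θ=293°:   candidates: C₊=(3.2787,4.3387) cross=47.879; C₋=(4.2246,-5.5358) cross=-47.879
θ=293°:   branch - wants cross < 0 → take C=(4.2246,-5.5358) (cross=-47.879)
θ=293°: ex = (C−B)/|BC| = (0.6390,-0.7692); ey = (0.7692,0.6390)
θ=293°: P = B + 2.76·ex + -1.02·ey = (1.3697,-3.6953)
θ=299°: B = A + 1.00·(cos299°, sin299°) = (0.4848, -0.8746)
θ=299°: |BD| = 9.5553
θ=299°: circle(B,6.00) ∩ circle(D,8.00): a=3.3125, h=5.0027
θ=299°:   candidates: C₊=(3.3255,4.4103) cross=47.803; C₋=(4.2413,-5.5532) cross=-47.803
θ=299°:   branch - wants cross < 0 → take C=(4.2413,-5.5532) (cross=-47.803)
θ=299°: ex = (C−B)/|BC| = (0.6261,-0.7798); ey = (0.7798,0.6261)
θ=299°: P = B + 2.76·ex + -1.02·ey = (1.4175,-3.6654)

θ=0°: 1.47 -2.91
θ=105°: 0.43 -1.89
θ=293°: 1.37 -3.70
θ=299°: 1.42 -3.67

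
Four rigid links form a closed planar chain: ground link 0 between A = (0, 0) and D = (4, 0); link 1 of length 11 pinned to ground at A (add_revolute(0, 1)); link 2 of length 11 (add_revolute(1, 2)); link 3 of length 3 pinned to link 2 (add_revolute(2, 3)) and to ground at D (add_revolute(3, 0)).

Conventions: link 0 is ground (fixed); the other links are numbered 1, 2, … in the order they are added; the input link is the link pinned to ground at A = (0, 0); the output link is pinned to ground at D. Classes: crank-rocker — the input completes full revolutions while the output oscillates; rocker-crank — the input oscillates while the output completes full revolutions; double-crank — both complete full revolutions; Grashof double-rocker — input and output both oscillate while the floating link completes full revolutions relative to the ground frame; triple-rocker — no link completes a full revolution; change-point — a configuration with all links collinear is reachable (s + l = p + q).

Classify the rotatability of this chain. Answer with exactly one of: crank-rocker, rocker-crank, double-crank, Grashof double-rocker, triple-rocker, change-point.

lengths: ground=4, input=11, coupler=11, output=3
sorted: s=3 (shortest), l=11 (longest), p+q=15
s + l = 14 vs p + q = 15
s + l < p + q (Grashof) with shortest = output link → rocker-crank

rocker-crank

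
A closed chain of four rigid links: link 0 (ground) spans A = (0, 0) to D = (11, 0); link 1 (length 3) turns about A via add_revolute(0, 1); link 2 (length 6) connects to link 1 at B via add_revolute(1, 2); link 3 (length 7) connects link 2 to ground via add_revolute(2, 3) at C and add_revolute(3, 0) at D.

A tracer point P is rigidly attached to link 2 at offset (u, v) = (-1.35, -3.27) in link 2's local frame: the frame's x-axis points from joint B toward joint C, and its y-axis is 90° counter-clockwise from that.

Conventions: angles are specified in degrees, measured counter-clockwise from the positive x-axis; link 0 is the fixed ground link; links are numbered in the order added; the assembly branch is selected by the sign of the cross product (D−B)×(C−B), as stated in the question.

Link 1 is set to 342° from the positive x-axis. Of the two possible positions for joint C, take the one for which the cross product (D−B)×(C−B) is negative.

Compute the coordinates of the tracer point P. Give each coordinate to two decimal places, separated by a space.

A=(0,0), D=(11.00,0)
B = A + 3.00·(cos342°, sin342°) = (2.8532, -0.9271)
|BD| = 8.1994
circle(B,6.00) ∩ circle(D,7.00): a=3.3070, h=5.0064
  candidates: C₊=(5.5729,4.4211) cross=41.049; C₋=(6.7050,-5.5274) cross=-41.049
  branch - wants cross < 0 → take C=(6.7050,-5.5274) (cross=-41.049)
ex = (C−B)/|BC| = (0.6420,-0.7667); ey = (0.7667,0.6420)
P = B + -1.35·ex + -3.27·ey = (-0.5207,-1.9912)

-0.52 -1.99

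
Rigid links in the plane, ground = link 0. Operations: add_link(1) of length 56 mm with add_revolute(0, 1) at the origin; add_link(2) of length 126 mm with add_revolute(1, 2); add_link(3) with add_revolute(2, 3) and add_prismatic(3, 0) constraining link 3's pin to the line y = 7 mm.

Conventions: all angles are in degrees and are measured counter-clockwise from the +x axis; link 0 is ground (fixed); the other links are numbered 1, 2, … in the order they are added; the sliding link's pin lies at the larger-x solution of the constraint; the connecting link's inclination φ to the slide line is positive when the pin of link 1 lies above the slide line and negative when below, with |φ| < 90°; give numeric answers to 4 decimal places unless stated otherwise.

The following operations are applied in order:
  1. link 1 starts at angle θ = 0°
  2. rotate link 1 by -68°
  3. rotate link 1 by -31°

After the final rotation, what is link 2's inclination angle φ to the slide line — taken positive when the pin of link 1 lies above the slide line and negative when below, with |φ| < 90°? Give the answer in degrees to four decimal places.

geometry: r = 56 mm, L = 126 mm, e = 7 mm; θ starts at 0°
rotate link 1 by -68°: θ ← 0° -68° = -68°
rotate link 1 by -31°: θ ← -68° -31° = -99°
h = r sin θ − e = -55.310547 − 7 = -62.310547
sin φ = h / L = -62.310547 / 126 = -0.49452815
φ = arcsin(-0.49452815) = -29.638641°

-29.6386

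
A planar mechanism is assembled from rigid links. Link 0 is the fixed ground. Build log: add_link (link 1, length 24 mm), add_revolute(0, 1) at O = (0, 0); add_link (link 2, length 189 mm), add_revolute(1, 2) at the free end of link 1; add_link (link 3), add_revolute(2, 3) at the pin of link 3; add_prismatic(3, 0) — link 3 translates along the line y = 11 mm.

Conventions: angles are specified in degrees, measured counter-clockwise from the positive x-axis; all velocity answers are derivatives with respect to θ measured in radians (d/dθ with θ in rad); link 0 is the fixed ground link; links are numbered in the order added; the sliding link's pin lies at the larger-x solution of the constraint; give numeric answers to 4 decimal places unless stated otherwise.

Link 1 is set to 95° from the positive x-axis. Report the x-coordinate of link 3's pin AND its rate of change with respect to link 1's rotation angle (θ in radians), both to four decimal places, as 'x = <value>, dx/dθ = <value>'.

geometry: r = 24 mm, L = 189 mm, e = 11 mm
crank pin P = (r cos θ, r sin θ) = (-2.091738, 23.908673)
h = r sin θ − e = 23.908673 − 11 = 12.908673
x = r cos θ + √(L² − h²) = -2.091738 + 188.558654 = 186.466917
dx/dθ = −r sin θ − h·r cos θ/√(L² − h²) (θ in radians; h = 12.908673) = -23.765473

x = 186.4669, dx/dθ = -23.7655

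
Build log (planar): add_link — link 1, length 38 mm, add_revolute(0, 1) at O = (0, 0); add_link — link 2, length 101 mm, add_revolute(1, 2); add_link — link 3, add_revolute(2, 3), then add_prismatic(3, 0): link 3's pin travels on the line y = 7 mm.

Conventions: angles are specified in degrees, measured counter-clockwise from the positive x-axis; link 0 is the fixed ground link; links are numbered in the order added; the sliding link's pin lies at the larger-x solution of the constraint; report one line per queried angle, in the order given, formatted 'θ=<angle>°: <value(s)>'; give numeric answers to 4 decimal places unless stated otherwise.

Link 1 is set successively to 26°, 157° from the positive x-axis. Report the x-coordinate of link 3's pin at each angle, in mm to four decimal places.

geometry: r = 38 mm, L = 101 mm, e = 7 mm
θ=26°: crank pin P = (r cos θ, r sin θ) = (34.154174, 16.658104)
θ=26°: h = r sin θ − e = 16.658104 − 7 = 9.658104
θ=26°: x = r cos θ + √(L² − h²) = 34.154174 + 100.537162 = 134.691336
θ=157°: crank pin P = (r cos θ, r sin θ) = (-34.979184, 14.847783)
θ=157°: h = r sin θ − e = 14.847783 − 7 = 7.847783
θ=157°: x = r cos θ + √(L² − h²) = -34.979184 + 100.694649 = 65.715464

θ=26°: 134.6913
θ=157°: 65.7155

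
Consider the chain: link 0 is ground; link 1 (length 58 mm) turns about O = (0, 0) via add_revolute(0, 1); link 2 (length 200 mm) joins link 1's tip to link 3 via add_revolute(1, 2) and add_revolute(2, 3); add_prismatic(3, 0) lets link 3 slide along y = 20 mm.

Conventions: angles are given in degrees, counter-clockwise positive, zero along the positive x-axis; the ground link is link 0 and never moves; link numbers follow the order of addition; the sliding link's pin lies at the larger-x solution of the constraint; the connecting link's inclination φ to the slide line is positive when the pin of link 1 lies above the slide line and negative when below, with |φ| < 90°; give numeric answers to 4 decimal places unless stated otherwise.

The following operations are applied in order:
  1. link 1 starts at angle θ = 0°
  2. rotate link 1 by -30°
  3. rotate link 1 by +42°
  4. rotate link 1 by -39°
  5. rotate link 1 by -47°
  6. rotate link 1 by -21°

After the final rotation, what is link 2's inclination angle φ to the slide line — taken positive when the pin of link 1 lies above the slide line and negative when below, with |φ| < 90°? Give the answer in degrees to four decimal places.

geometry: r = 58 mm, L = 200 mm, e = 20 mm; θ starts at 0°
rotate link 1 by -30°: θ ← 0° -30° = -30°
rotate link 1 by +42°: θ ← -30° +42° = 12°
rotate link 1 by -39°: θ ← 12° -39° = -27°
rotate link 1 by -47°: θ ← -27° -47° = -74°
rotate link 1 by -21°: θ ← -74° -21° = -95°
h = r sin θ − e = -57.779292 − 20 = -77.779292
sin φ = h / L = -77.779292 / 200 = -0.38889646
φ = arcsin(-0.38889646) = -22.885851°

-22.8859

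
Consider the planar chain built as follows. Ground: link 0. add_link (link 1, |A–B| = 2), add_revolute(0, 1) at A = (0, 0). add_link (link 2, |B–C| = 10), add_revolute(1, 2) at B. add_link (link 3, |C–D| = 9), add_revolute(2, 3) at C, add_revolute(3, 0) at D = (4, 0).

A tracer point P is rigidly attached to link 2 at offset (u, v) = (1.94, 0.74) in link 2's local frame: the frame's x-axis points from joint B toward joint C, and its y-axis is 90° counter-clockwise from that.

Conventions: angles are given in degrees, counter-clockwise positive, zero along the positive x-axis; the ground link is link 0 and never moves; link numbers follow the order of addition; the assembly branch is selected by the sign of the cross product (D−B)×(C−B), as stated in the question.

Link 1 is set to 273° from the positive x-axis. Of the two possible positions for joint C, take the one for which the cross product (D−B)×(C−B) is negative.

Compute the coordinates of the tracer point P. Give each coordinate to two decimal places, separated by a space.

A=(0,0), D=(4.00,0)
B = A + 2.00·(cos273°, sin273°) = (0.1047, -1.9973)
|BD| = 4.3775
circle(B,10.00) ∩ circle(D,9.00): a=4.3589, h=9.0000
  candidates: C₊=(-0.1228,8.0002) cross=39.398; C₋=(8.0898,-8.0171) cross=-39.398
  branch - wants cross < 0 → take C=(8.0898,-8.0171) (cross=-39.398)
ex = (C−B)/|BC| = (0.7985,-0.6020); ey = (0.6020,0.7985)
P = B + 1.94·ex + 0.74·ey = (2.0992,-2.5742)

2.10 -2.57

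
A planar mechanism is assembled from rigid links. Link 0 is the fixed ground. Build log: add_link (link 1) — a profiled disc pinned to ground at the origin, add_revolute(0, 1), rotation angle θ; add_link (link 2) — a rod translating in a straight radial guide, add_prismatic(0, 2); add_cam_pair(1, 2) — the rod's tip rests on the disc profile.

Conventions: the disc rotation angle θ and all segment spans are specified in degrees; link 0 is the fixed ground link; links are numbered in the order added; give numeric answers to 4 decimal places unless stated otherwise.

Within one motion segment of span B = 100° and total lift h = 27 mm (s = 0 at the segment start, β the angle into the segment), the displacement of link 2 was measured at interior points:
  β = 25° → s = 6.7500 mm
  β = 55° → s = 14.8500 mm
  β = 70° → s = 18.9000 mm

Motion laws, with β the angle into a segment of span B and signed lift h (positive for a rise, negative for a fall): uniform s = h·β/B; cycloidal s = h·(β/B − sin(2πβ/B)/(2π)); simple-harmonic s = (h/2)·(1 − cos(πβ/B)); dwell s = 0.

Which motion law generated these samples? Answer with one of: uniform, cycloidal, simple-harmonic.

candidates at β/B = r: uniform s = h·r (linear in β); cycloidal s = h·(r − sin(2πr)/(2π)); simple-harmonic s = (h/2)(1 − cos(πr))
β=25°: printed 6.7500 | uniform 6.7500, cycloidal 2.4528, simple-harmonic 3.9541
β=55°: printed 14.8500 | uniform 14.8500, cycloidal 16.1779, simple-harmonic 15.6119
β=70°: printed 18.9000 | uniform 18.9000, cycloidal 22.9869, simple-harmonic 21.4351
only one law matches every sample → uniform

uniform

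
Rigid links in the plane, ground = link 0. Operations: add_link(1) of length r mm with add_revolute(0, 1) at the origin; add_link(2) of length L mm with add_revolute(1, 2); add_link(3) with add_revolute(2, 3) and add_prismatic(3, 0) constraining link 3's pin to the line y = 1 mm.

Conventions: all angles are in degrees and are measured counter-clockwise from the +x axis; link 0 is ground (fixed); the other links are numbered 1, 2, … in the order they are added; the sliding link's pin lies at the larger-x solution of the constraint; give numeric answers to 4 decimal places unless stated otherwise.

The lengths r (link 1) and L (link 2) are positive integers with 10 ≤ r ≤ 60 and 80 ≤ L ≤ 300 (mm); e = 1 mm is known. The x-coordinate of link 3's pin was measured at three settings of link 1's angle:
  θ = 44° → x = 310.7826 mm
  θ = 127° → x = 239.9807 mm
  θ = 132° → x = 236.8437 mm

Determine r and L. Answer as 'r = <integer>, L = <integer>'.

constraint per measurement: (x − r cos θ)² + (r sin θ − e)² = L²
subtracting the θ₁ and θ₂ equations cancels the r² and L² terms:
r = (x₁² − x₂²) / (2[(x₁cos θ₁ + e sin θ₁) − (x₂cos θ₂ + e sin θ₂)]) = 53.0000 → r = 53
L² = (x₁ − r cos θ₁)² + (r sin θ₁ − e)² = 75625.0116 → L = 275.0000 → L = 275
check at θ₃=132°: x = 236.8437 (printed 236.8437) ✓

r = 53, L = 275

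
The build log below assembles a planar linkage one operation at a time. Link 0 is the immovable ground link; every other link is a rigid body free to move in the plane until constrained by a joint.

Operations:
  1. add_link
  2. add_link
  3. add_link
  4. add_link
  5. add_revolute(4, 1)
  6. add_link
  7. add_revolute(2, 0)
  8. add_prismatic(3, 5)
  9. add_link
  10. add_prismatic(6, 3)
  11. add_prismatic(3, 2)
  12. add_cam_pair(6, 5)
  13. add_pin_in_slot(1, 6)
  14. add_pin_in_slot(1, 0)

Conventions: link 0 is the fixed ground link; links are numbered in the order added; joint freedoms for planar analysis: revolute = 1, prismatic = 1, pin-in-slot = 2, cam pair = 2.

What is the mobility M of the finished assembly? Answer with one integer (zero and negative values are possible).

(L,J1,J2)=(1,0,0); link0 fixed
link1: (2,0,0)
link2: (3,0,0)
link3: (4,0,0)
link4: (5,0,0)
R 4-1 [J1]: (5,1,0)
link5: (6,1,0)
R 2-0 [J1]: (6,2,0)
P 3-5 [J1]: (6,3,0)
link6: (7,3,0)
P 6-3 [J1]: (7,4,0)
P 3-2 [J1]: (7,5,0)
C 6-5 [J2]: (7,5,1)
PS 1-6 [J2]: (7,5,2)
PS 1-0 [J2]: (7,5,3)
Grübler: 3·6 − 2·5 − 3 = 5

M = 5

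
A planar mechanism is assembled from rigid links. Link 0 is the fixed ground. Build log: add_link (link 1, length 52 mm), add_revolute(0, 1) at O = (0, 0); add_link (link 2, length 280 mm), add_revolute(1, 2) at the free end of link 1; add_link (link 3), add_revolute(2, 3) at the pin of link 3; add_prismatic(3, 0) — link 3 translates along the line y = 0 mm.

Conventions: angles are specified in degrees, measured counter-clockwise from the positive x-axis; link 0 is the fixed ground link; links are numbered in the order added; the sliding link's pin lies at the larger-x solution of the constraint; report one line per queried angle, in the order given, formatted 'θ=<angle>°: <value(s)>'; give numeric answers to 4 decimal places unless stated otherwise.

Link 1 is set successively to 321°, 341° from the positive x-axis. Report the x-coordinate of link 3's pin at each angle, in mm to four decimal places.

geometry: r = 52 mm, L = 280 mm, e = 0 mm
θ=321°: crank pin P = (r cos θ, r sin θ) = (40.411590, -32.724660)
θ=321°: h = r sin θ − e = -32.724660 − 0 = -32.724660
θ=321°: x = r cos θ + √(L² − h²) = 40.411590 + 278.081097 = 318.492687
θ=341°: crank pin P = (r cos θ, r sin θ) = (49.166966, -16.929544)
θ=341°: h = r sin θ − e = -16.929544 − 0 = -16.929544
θ=341°: x = r cos θ + √(L² − h²) = 49.166966 + 279.487729 = 328.654695

θ=321°: 318.4927
θ=341°: 328.6547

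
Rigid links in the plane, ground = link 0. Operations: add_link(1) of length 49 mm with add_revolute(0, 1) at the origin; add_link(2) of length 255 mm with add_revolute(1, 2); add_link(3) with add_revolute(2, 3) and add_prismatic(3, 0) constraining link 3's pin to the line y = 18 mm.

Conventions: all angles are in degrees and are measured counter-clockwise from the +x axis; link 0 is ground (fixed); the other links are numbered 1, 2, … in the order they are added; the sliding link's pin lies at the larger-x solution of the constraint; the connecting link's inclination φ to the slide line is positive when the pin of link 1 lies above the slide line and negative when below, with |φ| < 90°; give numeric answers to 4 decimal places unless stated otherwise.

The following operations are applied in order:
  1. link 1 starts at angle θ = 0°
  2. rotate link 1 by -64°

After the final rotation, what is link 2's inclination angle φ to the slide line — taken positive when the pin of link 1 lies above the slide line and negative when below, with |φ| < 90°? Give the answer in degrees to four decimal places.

geometry: r = 49 mm, L = 255 mm, e = 18 mm; θ starts at 0°
rotate link 1 by -64°: θ ← 0° -64° = -64°
h = r sin θ − e = -44.040908 − 18 = -62.040908
sin φ = h / L = -62.040908 / 255 = -0.24329768
φ = arcsin(-0.24329768) = -14.081254°

-14.0813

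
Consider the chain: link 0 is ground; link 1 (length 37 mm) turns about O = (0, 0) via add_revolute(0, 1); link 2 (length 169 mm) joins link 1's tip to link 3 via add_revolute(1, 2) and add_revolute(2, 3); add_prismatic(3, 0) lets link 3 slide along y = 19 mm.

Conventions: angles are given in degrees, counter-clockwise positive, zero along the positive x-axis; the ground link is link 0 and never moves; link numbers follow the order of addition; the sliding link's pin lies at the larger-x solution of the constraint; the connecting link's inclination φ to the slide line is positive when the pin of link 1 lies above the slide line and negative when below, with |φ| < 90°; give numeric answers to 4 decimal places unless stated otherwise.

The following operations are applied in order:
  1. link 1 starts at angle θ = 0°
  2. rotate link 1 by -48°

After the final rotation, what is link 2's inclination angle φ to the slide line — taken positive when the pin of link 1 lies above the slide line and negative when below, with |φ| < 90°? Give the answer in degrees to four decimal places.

geometry: r = 37 mm, L = 169 mm, e = 19 mm; θ starts at 0°
rotate link 1 by -48°: θ ← 0° -48° = -48°
h = r sin θ − e = -27.496359 − 19 = -46.496359
sin φ = h / L = -46.496359 / 169 = -0.27512638
φ = arcsin(-0.27512638) = -15.969546°

-15.9695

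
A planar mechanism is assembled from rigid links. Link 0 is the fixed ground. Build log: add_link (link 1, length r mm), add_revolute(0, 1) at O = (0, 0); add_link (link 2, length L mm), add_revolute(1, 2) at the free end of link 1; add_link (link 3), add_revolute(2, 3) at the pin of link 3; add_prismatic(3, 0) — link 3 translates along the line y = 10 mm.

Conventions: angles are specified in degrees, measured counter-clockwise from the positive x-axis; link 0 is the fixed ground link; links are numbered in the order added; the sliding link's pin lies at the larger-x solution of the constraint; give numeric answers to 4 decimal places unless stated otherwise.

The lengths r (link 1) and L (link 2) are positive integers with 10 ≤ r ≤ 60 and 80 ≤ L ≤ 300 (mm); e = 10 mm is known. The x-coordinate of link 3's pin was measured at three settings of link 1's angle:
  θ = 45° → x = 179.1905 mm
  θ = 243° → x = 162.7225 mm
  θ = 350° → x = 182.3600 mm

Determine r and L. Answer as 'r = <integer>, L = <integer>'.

constraint per measurement: (x − r cos θ)² + (r sin θ − e)² = L²
subtracting the θ₁ and θ₂ equations cancels the r² and L² terms:
r = (x₁² − x₂²) / (2[(x₁cos θ₁ + e sin θ₁) − (x₂cos θ₂ + e sin θ₂)]) = 13.0000 → r = 13
L² = (x₁ − r cos θ₁)² + (r sin θ₁ − e)² = 28900.0103 → L = 170.0000 → L = 170
check at θ₃=350°: x = 182.3600 (printed 182.3600) ✓

r = 13, L = 170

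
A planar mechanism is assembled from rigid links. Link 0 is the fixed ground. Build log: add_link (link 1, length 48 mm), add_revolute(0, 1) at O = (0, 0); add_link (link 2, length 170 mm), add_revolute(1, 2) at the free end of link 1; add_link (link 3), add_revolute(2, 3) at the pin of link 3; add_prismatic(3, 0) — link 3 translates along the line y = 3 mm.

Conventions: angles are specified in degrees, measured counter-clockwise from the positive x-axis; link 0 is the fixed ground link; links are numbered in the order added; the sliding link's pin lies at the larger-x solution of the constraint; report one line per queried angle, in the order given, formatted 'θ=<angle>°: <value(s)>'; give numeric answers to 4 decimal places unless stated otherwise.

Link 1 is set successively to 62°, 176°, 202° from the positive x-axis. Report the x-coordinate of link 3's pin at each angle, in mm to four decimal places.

geometry: r = 48 mm, L = 170 mm, e = 3 mm
θ=62°: crank pin P = (r cos θ, r sin θ) = (22.534635, 42.381484)
θ=62°: h = r sin θ − e = 42.381484 − 3 = 39.381484
θ=62°: x = r cos θ + √(L² − h²) = 22.534635 + 165.375629 = 187.910264
θ=176°: crank pin P = (r cos θ, r sin θ) = (-47.883074, 3.348311)
θ=176°: h = r sin θ − e = 3.348311 − 3 = 0.348311
θ=176°: x = r cos θ + √(L² − h²) = -47.883074 + 169.999643 = 122.116569
θ=202°: crank pin P = (r cos θ, r sin θ) = (-44.504825, -17.981116)
θ=202°: h = r sin θ − e = -17.981116 − 3 = -20.981116
θ=202°: x = r cos θ + √(L² − h²) = -44.504825 + 168.700305 = 124.195480

θ=62°: 187.9103
θ=176°: 122.1166
θ=202°: 124.1955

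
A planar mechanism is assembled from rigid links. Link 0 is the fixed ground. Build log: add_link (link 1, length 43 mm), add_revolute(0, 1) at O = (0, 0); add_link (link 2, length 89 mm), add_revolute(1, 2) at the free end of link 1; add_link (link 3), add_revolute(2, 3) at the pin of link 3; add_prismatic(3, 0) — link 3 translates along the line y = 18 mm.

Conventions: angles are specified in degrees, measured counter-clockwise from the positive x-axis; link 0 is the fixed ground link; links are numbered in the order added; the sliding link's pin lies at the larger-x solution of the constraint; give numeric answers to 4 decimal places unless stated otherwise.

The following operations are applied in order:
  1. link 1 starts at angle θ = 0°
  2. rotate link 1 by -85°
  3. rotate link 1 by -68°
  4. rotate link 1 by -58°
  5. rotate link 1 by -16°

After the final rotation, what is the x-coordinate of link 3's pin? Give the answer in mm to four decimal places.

geometry: r = 43 mm, L = 89 mm, e = 18 mm; θ starts at 0°
rotate link 1 by -85°: θ ← 0° -85° = -85°
rotate link 1 by -68°: θ ← -85° -68° = -153°
rotate link 1 by -58°: θ ← -153° -58° = -211°
rotate link 1 by -16°: θ ← -211° -16° = -227°
crank pin P = (r cos θ, r sin θ) = (-29.325929, 31.448209)
h = r sin θ − e = 31.448209 − 18 = 13.448209
x = r cos θ + √(L² − h²) = -29.325929 + 87.978098 = 58.652168

58.6522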